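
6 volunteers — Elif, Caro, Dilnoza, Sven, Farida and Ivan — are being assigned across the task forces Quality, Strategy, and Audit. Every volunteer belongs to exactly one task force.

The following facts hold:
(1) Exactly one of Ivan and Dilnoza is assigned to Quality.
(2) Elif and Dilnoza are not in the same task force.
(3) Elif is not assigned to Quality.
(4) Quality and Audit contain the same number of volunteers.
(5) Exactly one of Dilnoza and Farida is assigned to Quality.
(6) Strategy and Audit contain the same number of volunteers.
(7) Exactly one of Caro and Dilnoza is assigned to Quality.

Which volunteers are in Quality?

Quality = {Dilnoza, Sven}

From (3): Elif ∉ Quality.
Suppose Caro ∈ Quality: no assignment then satisfies all the clues, so Caro ∉ Quality.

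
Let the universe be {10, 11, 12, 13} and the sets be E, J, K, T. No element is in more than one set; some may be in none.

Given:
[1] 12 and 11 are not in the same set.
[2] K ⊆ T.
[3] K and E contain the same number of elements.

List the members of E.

E = {}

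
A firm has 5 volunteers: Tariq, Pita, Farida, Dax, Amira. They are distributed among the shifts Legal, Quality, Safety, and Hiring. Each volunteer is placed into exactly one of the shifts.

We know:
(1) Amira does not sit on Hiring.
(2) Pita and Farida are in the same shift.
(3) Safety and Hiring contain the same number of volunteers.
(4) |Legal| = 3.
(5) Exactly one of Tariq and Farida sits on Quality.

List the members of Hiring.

Hiring = {}

From (1): Amira ∉ Hiring.
Suppose Tariq ∈ Hiring: no assignment then satisfies all the clues, so Tariq ∉ Hiring.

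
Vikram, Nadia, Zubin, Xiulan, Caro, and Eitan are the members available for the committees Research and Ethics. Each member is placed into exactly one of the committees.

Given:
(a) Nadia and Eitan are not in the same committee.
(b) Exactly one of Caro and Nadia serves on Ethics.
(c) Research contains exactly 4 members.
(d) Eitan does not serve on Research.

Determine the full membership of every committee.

From (d): Eitan ∉ Research.
Only one committee left: Eitan ∈ Ethics.
(a): Nadia ∉ Ethics.
(b) (exactly one): Caro ∈ Ethics.
(c): only 4 candidates remain for Research, so all are in.

Research = {Nadia, Vikram, Xiulan, Zubin}; Ethics = {Caro, Eitan}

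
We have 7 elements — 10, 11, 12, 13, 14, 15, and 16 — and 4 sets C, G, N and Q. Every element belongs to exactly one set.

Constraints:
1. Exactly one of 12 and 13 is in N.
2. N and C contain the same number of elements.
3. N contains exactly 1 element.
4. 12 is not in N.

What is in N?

From (4): 12 ∉ N.
(1) (exactly one): 13 ∈ N.
(3): N already has 1, so the rest are out.

N = {13}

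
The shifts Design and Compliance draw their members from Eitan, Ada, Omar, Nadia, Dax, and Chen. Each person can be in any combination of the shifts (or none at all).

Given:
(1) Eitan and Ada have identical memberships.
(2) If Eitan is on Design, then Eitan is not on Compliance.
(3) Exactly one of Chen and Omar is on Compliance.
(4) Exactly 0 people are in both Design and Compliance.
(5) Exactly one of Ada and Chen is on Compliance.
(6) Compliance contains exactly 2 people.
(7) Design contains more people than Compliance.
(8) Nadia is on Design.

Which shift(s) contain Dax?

Dax: Compliance

From (8): Nadia ∈ Design.
Suppose Dax ∈ Design: no assignment then satisfies all the clues, so Dax ∉ Design.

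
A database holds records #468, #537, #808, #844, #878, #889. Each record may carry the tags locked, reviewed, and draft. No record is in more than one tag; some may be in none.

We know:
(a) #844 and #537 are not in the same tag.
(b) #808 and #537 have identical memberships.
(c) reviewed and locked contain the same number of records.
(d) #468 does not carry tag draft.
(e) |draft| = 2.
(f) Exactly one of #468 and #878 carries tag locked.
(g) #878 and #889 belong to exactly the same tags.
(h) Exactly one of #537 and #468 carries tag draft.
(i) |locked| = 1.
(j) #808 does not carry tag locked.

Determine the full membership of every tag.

locked = {#468}; reviewed = {#844}; draft = {#537, #808}

From (d): #468 ∉ draft.
From (j): #808 ∉ locked.
(b): #537 matches #808: #537 ∉ locked.
(h) (exactly one): #537 ∈ draft.
(a): #844 ∉ draft.
(b): #808 matches #537: #808 ∉ reviewed.
(b): #808 matches #537: #808 ∈ draft.
(e): draft already has 2, so the rest are out.
Suppose #468 ∉ locked: no assignment then satisfies all the clues, so #468 ∈ locked.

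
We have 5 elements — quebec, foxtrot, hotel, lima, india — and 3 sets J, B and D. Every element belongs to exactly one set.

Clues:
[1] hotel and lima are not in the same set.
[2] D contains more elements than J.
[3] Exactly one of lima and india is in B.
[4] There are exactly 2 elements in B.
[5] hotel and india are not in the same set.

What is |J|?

1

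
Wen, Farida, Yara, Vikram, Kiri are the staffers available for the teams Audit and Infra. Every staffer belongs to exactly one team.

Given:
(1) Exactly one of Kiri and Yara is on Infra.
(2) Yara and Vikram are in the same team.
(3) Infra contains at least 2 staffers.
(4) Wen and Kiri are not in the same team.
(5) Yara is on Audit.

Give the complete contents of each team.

From (5): Yara ∈ Audit.
(1) (exactly one): Kiri ∈ Infra.
(2): Vikram matches Yara: Vikram ∈ Audit.
(4): Wen ∉ Infra.
Only one team left: Wen ∈ Audit.
(3): only 2 candidates remain for Infra, so all are in.

Audit = {Vikram, Wen, Yara}; Infra = {Farida, Kiri}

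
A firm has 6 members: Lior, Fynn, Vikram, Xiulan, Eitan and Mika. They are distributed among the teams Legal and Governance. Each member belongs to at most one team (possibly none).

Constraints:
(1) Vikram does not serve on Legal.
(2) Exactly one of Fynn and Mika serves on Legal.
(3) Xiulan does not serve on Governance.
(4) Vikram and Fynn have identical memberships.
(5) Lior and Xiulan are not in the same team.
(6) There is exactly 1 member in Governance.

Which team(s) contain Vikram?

Vikram: none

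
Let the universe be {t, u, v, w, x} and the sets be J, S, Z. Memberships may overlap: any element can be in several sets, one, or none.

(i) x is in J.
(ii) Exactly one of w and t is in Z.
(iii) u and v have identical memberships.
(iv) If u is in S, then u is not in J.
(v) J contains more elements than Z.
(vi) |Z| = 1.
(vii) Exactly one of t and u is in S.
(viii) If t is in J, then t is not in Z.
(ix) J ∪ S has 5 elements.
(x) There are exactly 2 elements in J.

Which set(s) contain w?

w: S, Z

From (i): x ∈ J.
Suppose w ∈ J: no assignment then satisfies all the clues, so w ∉ J.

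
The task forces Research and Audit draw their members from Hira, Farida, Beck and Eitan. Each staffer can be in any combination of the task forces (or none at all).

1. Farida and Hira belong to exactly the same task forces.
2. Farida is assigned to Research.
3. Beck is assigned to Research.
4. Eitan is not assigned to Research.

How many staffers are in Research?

From (2): Farida ∈ Research.
From (3): Beck ∈ Research.
From (4): Eitan ∉ Research.
(1): Hira matches Farida: Hira ∈ Research.

3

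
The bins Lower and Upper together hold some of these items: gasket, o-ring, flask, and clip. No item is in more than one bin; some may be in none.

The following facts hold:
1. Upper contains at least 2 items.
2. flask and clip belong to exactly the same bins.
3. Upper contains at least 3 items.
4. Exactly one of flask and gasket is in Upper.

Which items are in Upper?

Upper = {clip, flask, o-ring}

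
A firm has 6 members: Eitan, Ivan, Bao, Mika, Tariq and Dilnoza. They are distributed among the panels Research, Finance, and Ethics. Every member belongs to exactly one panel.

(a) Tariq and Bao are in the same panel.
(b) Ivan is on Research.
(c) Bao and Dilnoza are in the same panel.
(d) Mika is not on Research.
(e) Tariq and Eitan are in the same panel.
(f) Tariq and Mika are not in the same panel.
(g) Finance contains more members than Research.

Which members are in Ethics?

Ethics = {Mika}

From (b): Ivan ∈ Research.
From (d): Mika ∉ Research.
Suppose Eitan ∈ Ethics: no assignment then satisfies all the clues, so Eitan ∉ Ethics.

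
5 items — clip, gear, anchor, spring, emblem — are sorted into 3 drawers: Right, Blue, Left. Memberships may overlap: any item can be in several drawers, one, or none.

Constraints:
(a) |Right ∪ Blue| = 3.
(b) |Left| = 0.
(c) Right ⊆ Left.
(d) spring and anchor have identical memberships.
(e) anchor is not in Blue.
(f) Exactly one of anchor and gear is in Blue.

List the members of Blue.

Blue = {clip, emblem, gear}

From (e): anchor ∉ Blue.
(b): Left already has 0, so the rest are out.
(c) contrapositive: clip ∉ Right.
(c) contrapositive: gear ∉ Right.
(c) contrapositive: anchor ∉ Right.
(c) contrapositive: spring ∉ Right.
(c) contrapositive: emblem ∉ Right.
(d): spring matches anchor: spring ∉ Blue.
(f) (exactly one): gear ∈ Blue.
Suppose clip ∉ Blue: no assignment then satisfies all the clues, so clip ∈ Blue.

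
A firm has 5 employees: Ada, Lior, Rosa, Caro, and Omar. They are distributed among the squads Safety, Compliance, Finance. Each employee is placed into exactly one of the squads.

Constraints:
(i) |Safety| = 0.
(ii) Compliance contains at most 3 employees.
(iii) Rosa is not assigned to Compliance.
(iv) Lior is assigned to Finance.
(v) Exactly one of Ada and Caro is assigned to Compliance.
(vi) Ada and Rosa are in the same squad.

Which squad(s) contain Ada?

From (iii): Rosa ∉ Compliance.
From (iv): Lior ∈ Finance.
(i): Safety already has 0, so the rest are out.
(vi): Ada matches Rosa: Ada ∉ Compliance.
Only one squad left: Ada ∈ Finance.
Only one squad left: Rosa ∈ Finance.
(v) (exactly one): Caro ∈ Compliance.

Ada: Finance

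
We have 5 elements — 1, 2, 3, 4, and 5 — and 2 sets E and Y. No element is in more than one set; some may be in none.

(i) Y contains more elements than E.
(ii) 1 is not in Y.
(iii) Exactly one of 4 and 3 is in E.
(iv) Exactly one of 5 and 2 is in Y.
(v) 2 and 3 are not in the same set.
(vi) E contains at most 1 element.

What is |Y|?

2

From (ii): 1 ∉ Y.
Suppose 1 ∈ E: no assignment then satisfies all the clues, so 1 ∉ E.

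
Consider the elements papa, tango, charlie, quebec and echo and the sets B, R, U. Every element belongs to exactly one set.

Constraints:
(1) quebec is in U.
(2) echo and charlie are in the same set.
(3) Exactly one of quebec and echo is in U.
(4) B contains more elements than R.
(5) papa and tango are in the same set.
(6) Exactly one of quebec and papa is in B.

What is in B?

B = {charlie, echo, papa, tango}

From (1): quebec ∈ U.
(3) (exactly one): echo ∉ U.
(6) (exactly one): papa ∈ B.
(2): charlie matches echo: charlie ∉ U.
(5): tango matches papa: tango ∈ B.
Suppose charlie ∉ B: no assignment then satisfies all the clues, so charlie ∈ B.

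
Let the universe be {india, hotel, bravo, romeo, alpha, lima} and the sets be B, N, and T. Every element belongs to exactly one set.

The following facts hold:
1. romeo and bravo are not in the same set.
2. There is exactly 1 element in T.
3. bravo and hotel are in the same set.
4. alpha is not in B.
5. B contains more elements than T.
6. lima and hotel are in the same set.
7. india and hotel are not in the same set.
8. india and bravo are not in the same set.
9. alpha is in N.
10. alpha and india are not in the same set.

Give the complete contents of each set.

B = {bravo, hotel, lima}; N = {alpha, romeo}; T = {india}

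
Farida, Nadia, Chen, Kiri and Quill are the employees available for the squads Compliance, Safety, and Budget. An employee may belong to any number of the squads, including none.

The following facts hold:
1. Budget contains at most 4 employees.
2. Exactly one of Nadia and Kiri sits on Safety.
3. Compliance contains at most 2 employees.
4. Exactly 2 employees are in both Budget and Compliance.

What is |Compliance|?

2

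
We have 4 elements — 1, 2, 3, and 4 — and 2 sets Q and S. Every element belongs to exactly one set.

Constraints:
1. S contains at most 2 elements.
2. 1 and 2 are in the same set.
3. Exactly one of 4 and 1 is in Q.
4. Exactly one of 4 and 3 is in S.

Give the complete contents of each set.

Q = {1, 2, 3}; S = {4}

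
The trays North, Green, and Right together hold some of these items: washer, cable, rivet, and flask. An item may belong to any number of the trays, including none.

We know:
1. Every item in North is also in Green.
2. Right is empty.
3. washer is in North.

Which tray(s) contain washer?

washer: Green, North

From (3): washer ∈ North.
(1) with washer ∈ North: washer ∈ Green.
(2): Right already has 0, so the rest are out.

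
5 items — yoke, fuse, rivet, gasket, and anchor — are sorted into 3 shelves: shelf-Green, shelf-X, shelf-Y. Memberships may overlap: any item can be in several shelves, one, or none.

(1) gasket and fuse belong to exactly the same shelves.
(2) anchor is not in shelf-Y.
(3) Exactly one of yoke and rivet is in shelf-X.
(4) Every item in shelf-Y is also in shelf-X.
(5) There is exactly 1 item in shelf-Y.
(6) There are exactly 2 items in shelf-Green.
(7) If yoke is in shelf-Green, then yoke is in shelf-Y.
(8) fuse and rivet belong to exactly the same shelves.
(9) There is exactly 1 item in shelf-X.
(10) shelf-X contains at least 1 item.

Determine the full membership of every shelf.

shelf-Green = {anchor, yoke}; shelf-X = {yoke}; shelf-Y = {yoke}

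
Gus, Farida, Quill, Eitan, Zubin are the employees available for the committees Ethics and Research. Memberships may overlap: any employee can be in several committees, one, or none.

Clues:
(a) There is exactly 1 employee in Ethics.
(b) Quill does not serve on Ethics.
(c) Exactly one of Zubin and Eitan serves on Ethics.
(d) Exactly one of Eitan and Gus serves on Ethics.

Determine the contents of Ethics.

Ethics = {Eitan}

From (b): Quill ∉ Ethics.
Suppose Gus ∈ Ethics: no assignment then satisfies all the clues, so Gus ∉ Ethics.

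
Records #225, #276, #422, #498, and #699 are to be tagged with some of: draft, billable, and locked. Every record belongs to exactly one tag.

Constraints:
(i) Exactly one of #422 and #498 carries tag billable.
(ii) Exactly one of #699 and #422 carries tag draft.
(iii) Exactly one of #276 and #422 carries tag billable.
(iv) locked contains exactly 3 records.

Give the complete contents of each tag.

draft = {#699}; billable = {#422}; locked = {#225, #276, #498}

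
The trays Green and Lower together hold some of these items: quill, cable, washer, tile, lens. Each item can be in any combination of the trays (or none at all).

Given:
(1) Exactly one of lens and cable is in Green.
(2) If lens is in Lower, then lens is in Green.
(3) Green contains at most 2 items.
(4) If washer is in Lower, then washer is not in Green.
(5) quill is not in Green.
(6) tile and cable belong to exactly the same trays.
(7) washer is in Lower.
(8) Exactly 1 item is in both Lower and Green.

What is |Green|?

1

From (5): quill ∉ Green.
From (7): washer ∈ Lower.
(4): washer ∉ Green.
Suppose cable ∈ Green: no assignment then satisfies all the clues, so cable ∉ Green.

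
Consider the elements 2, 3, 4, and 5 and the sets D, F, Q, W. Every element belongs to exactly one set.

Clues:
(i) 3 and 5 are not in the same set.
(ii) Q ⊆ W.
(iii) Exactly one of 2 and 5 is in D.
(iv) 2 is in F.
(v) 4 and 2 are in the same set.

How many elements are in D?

From (iv): 2 ∈ F.
(iii) (exactly one): 5 ∈ D.
(v): 4 matches 2: 4 ∉ D.
(v): 4 matches 2: 4 ∈ F.
(i): 3 ∉ D.

1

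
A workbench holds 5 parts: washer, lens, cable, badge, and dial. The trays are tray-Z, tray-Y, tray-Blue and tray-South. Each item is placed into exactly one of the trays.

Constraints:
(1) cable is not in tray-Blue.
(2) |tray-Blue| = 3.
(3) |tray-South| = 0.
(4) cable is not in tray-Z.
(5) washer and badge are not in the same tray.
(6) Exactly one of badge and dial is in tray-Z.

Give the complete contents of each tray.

tray-Z = {badge}; tray-Y = {cable}; tray-Blue = {dial, lens, washer}; tray-South = {}

From (1): cable ∉ tray-Blue.
From (4): cable ∉ tray-Z.
(3): tray-South already has 0, so the rest are out.
Only one tray left: cable ∈ tray-Y.
Suppose washer ∈ tray-Z: no assignment then satisfies all the clues, so washer ∉ tray-Z.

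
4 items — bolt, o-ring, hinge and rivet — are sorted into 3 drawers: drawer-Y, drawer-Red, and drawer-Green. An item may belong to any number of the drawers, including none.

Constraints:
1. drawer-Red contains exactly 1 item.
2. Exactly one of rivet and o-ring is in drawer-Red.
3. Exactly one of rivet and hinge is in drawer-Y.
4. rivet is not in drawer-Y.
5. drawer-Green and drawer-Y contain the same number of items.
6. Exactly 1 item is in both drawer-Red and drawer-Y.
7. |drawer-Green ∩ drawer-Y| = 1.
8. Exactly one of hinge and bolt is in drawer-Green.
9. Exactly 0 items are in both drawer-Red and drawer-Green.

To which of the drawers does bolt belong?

bolt: none

From (4): rivet ∉ drawer-Y.
(3) (exactly one): hinge ∈ drawer-Y.
Suppose bolt ∈ drawer-Y: no assignment then satisfies all the clues, so bolt ∉ drawer-Y.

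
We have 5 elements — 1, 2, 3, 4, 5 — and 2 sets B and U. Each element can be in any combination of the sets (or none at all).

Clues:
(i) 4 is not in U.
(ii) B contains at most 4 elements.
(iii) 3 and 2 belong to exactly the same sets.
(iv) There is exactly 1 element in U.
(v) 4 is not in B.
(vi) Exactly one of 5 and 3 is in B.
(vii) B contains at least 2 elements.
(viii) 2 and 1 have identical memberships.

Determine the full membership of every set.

B = {1, 2, 3}; U = {5}

From (i): 4 ∉ U.
From (v): 4 ∉ B.
Suppose 1 ∉ B: no assignment then satisfies all the clues, so 1 ∈ B.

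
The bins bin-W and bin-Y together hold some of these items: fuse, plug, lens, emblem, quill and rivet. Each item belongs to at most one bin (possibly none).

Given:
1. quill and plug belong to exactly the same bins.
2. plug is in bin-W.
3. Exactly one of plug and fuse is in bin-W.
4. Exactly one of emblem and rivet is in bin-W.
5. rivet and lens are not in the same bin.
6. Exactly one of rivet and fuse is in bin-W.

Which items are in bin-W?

bin-W = {plug, quill, rivet}

From (2): plug ∈ bin-W.
(1): quill matches plug: quill ∈ bin-W.
(3) (exactly one): fuse ∉ bin-W.
(6) (exactly one): rivet ∈ bin-W.
(4) (exactly one): emblem ∉ bin-W.
(5): lens ∉ bin-W.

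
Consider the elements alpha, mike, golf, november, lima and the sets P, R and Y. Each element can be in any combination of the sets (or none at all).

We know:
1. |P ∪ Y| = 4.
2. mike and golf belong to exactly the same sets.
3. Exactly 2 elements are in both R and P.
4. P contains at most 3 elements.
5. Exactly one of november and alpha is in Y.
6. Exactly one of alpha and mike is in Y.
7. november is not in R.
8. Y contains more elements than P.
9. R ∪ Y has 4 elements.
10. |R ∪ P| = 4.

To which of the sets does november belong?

november: P, Y

From (7): november ∉ R.
Suppose november ∉ P: no assignment then satisfies all the clues, so november ∈ P.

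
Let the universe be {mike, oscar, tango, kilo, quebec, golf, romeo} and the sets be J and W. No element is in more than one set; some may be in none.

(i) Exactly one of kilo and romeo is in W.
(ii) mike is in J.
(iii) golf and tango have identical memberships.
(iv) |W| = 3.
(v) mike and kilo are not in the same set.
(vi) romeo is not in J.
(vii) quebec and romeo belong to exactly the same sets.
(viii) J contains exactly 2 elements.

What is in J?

J = {mike, oscar}

From (ii): mike ∈ J.
From (vi): romeo ∉ J.
(v): kilo ∉ J.
(vii): quebec matches romeo: quebec ∉ J.
Suppose oscar ∉ J: no assignment then satisfies all the clues, so oscar ∈ J.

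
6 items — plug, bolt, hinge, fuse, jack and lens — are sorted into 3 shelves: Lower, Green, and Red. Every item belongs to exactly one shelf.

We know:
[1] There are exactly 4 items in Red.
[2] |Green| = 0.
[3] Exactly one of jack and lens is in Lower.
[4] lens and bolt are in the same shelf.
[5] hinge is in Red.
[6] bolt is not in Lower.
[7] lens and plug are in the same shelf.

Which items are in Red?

Red = {bolt, hinge, lens, plug}

From (5): hinge ∈ Red.
From (6): bolt ∉ Lower.
(2): Green already has 0, so the rest are out.
(4): lens matches bolt: lens ∉ Lower.
(7): plug matches lens: plug ∉ Lower.
Only one shelf left: plug ∈ Red.
Only one shelf left: bolt ∈ Red.
Only one shelf left: lens ∈ Red.
(1): Red already has 4, so the rest are out.
(3) (exactly one): jack ∈ Lower.
Only one shelf left: fuse ∈ Lower.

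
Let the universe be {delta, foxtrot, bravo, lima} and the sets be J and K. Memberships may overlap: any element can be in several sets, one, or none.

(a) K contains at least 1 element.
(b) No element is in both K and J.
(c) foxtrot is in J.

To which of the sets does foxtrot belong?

foxtrot: J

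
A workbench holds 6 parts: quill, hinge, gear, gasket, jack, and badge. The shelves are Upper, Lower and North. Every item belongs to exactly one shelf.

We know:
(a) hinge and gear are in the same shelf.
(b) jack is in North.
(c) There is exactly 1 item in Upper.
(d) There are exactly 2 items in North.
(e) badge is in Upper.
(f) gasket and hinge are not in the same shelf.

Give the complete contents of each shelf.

Upper = {badge}; Lower = {gear, hinge, quill}; North = {gasket, jack}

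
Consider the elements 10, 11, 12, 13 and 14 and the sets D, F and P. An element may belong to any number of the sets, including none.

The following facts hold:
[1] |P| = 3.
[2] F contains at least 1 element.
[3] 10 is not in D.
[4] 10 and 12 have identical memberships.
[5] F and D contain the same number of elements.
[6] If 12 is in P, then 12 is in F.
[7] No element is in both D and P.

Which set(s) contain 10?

10: F, P

From (3): 10 ∉ D.
(4): 12 matches 10: 12 ∉ D.
Suppose 10 ∉ F: no assignment then satisfies all the clues, so 10 ∈ F.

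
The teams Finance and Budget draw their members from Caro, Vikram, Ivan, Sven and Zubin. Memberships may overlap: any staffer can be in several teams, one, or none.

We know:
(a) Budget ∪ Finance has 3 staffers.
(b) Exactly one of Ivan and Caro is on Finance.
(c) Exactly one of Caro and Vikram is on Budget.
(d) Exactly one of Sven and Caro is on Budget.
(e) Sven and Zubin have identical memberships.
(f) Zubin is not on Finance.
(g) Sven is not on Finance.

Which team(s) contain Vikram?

Vikram: Finance

From (f): Zubin ∉ Finance.
From (g): Sven ∉ Finance.
Suppose Vikram ∉ Finance: no assignment then satisfies all the clues, so Vikram ∈ Finance.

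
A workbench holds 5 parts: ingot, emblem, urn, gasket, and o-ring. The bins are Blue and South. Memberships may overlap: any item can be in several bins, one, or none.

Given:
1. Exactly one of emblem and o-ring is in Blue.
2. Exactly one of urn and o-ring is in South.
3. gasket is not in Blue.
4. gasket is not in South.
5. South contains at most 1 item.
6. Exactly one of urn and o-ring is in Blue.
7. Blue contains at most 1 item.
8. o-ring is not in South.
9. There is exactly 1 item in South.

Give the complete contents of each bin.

Blue = {o-ring}; South = {urn}

From (3): gasket ∉ Blue.
From (4): gasket ∉ South.
From (8): o-ring ∉ South.
(2) (exactly one): urn ∈ South.
(5): South already has 1, so the rest are out.
Suppose ingot ∈ Blue: no assignment then satisfies all the clues, so ingot ∉ Blue.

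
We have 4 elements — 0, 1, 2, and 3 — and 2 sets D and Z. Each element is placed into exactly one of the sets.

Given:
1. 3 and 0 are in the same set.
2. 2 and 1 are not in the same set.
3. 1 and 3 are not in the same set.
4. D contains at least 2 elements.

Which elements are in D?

D = {0, 2, 3}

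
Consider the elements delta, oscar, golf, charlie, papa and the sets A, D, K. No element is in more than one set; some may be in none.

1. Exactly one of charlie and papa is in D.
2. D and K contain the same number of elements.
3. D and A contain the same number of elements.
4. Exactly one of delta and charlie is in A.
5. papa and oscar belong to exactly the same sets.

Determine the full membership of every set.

A = {delta}; D = {charlie}; K = {golf}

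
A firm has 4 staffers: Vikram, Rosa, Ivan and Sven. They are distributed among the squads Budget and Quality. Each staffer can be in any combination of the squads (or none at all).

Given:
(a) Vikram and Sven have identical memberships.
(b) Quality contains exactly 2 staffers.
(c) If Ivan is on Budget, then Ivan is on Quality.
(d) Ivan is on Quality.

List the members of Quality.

Quality = {Ivan, Rosa}

From (d): Ivan ∈ Quality.
Suppose Vikram ∈ Quality: no assignment then satisfies all the clues, so Vikram ∉ Quality.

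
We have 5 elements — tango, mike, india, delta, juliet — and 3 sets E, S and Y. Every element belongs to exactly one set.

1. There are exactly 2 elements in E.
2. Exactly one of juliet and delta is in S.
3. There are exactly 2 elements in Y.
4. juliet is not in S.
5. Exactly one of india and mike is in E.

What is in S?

S = {delta}

From (4): juliet ∉ S.
(2) (exactly one): delta ∈ S.
Suppose tango ∈ S: no assignment then satisfies all the clues, so tango ∉ S.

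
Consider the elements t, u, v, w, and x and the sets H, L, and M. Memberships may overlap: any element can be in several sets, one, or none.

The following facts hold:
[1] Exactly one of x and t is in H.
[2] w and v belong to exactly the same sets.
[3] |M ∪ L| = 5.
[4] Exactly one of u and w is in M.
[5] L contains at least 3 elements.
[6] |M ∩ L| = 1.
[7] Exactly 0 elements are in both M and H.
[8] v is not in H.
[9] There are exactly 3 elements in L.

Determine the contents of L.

From (8): v ∉ H.
(2): w matches v: w ∉ H.
Suppose t ∉ L: no assignment then satisfies all the clues, so t ∈ L.

L = {t, u, x}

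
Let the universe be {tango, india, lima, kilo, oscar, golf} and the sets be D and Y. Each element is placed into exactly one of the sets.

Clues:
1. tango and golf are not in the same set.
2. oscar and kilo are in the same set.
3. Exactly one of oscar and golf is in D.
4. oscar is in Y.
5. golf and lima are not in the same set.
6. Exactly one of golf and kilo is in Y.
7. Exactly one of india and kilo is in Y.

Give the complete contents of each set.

From (4): oscar ∈ Y.
(2): kilo matches oscar: kilo ∉ D.
(2): kilo matches oscar: kilo ∈ Y.
(3) (exactly one): golf ∈ D.
(5): lima ∉ D.
(7) (exactly one): india ∉ Y.
Only one set left: india ∈ D.
Only one set left: lima ∈ Y.
(1): tango ∉ D.
Only one set left: tango ∈ Y.

D = {golf, india}; Y = {kilo, lima, oscar, tango}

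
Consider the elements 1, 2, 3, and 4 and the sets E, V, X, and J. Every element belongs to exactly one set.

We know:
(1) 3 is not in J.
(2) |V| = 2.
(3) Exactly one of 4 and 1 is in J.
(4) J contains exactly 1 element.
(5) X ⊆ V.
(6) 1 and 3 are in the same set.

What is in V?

From (1): 3 ∉ J.
(6): 1 matches 3: 1 ∉ J.
(3) (exactly one): 4 ∈ J.
(4): J already has 1, so the rest are out.
Suppose 1 ∉ V: no assignment then satisfies all the clues, so 1 ∈ V.

V = {1, 3}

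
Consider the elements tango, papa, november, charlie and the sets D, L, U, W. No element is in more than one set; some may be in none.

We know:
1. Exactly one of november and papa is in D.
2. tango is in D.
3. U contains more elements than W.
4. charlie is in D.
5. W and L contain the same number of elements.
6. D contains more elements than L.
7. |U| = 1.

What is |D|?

3

From (2): tango ∈ D.
From (4): charlie ∈ D.
Suppose papa ∈ L: no assignment then satisfies all the clues, so papa ∉ L.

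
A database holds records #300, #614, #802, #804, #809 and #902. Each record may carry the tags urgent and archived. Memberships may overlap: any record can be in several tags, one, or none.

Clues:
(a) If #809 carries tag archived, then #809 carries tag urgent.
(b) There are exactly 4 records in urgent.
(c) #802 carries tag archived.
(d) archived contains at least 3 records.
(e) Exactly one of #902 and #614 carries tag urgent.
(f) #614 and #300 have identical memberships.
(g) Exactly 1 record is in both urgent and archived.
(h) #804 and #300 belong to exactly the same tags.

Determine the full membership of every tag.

urgent = {#300, #614, #804, #809}; archived = {#802, #809, #902}

From (c): #802 ∈ archived.
Suppose #300 ∉ urgent: no assignment then satisfies all the clues, so #300 ∈ urgent.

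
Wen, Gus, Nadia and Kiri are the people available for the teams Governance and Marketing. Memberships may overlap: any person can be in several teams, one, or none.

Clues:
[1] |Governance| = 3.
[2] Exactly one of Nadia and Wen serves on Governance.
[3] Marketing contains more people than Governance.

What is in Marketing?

Marketing = {Gus, Kiri, Nadia, Wen}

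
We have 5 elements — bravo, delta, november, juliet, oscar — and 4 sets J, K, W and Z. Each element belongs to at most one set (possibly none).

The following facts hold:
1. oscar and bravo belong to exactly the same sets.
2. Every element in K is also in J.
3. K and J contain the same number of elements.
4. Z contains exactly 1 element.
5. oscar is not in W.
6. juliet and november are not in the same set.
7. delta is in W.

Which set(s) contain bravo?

bravo: none

From (5): oscar ∉ W.
From (7): delta ∈ W.
(1): bravo matches oscar: bravo ∉ W.
Suppose bravo ∈ J: no assignment then satisfies all the clues, so bravo ∉ J.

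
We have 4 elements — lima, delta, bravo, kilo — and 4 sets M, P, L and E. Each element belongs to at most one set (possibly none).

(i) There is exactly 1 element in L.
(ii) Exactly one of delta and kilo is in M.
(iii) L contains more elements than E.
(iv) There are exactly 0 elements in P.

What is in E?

E = {}

(iv): P already has 0, so the rest are out.
Suppose lima ∈ E: no assignment then satisfies all the clues, so lima ∉ E.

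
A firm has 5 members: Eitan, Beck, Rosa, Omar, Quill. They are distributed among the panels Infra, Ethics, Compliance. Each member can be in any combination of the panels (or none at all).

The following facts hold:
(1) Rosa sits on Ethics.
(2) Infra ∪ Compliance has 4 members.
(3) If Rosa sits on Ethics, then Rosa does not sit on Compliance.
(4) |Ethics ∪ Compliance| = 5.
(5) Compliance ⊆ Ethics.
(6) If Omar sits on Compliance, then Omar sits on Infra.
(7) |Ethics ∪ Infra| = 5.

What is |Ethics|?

5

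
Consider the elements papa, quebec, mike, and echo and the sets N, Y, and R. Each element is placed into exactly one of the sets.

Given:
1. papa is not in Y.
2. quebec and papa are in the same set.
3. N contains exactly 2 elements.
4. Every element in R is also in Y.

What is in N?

From (1): papa ∉ Y.
(2): quebec matches papa: quebec ∉ Y.
(4) contrapositive: papa ∉ R.
(4) contrapositive: quebec ∉ R.
Only one set left: papa ∈ N.
Only one set left: quebec ∈ N.
(3): N already has 2, so the rest are out.

N = {papa, quebec}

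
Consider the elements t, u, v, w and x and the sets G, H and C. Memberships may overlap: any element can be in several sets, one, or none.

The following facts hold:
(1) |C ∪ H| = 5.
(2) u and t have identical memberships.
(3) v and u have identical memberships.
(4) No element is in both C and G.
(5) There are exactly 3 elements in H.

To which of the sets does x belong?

x: C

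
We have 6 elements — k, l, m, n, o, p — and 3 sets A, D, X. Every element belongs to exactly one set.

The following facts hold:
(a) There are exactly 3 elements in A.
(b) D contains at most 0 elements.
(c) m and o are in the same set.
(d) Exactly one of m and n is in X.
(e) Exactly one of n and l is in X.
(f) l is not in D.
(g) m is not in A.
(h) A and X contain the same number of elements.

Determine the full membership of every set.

From (f): l ∉ D.
From (g): m ∉ A.
(b): D already has 0, so the rest are out.
(c): o matches m: o ∉ A.
Only one set left: m ∈ X.
Only one set left: o ∈ X.
(d) (exactly one): n ∉ X.
(e) (exactly one): l ∈ X.
Only one set left: n ∈ A.
(a): only 3 candidates remain for A, so all are in.

A = {k, n, p}; D = {}; X = {l, m, o}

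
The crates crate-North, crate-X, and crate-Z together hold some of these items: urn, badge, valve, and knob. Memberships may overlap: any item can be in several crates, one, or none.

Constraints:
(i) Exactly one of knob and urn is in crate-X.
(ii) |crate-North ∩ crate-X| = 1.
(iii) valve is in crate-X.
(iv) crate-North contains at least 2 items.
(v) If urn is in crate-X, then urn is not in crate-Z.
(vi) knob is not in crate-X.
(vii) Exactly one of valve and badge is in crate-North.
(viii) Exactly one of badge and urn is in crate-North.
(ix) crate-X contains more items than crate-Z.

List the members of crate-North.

crate-North = {badge, knob}

From (iii): valve ∈ crate-X.
From (vi): knob ∉ crate-X.
(i) (exactly one): urn ∈ crate-X.
(v): urn ∉ crate-Z.
Suppose urn ∈ crate-North: no assignment then satisfies all the clues, so urn ∉ crate-North.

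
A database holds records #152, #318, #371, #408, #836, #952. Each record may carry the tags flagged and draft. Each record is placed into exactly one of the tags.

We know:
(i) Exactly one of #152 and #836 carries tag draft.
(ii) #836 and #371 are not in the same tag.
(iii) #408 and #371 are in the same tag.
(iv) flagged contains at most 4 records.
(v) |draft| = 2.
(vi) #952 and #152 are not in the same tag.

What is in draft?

draft = {#836, #952}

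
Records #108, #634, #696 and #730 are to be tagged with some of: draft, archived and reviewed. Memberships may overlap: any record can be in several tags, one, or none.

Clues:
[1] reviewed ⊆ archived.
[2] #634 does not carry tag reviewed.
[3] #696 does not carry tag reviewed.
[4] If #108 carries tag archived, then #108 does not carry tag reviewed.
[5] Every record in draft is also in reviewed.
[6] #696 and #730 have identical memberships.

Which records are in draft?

From (2): #634 ∉ reviewed.
From (3): #696 ∉ reviewed.
(5) contrapositive: #634 ∉ draft.
(5) contrapositive: #696 ∉ draft.
(6): #730 matches #696: #730 ∉ draft.
(6): #730 matches #696: #730 ∉ reviewed.
Suppose #108 ∈ draft: no assignment then satisfies all the clues, so #108 ∉ draft.

draft = {}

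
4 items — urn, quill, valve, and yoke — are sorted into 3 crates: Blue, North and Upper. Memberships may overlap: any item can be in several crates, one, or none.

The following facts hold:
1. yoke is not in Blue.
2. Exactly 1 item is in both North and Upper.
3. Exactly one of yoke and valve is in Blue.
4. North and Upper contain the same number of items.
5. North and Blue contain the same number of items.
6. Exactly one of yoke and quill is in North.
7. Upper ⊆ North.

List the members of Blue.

Blue = {valve}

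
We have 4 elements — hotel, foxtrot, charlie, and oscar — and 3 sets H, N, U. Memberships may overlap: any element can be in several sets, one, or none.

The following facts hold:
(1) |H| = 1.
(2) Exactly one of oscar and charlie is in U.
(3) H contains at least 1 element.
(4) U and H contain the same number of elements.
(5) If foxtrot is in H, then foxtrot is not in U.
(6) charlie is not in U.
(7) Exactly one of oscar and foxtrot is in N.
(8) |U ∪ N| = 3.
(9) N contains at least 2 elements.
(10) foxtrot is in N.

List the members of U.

U = {oscar}

From (6): charlie ∉ U.
From (10): foxtrot ∈ N.
(2) (exactly one): oscar ∈ U.
(7) (exactly one): oscar ∉ N.
Suppose hotel ∈ U: no assignment then satisfies all the clues, so hotel ∉ U.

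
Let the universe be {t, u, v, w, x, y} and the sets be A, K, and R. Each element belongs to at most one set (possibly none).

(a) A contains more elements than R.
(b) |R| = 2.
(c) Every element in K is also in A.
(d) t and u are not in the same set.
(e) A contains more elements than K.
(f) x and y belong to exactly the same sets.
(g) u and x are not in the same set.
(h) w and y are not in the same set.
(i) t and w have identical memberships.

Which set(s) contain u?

u: none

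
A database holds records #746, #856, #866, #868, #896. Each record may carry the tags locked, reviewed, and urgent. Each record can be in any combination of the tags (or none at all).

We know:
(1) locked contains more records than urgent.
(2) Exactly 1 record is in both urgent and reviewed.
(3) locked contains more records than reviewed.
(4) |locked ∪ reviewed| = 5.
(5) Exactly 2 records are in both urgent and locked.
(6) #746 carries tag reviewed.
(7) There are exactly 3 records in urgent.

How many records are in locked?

4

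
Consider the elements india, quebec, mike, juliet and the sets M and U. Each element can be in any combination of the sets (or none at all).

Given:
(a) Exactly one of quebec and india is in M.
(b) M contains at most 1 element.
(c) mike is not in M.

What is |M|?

1

From (c): mike ∉ M.
Suppose juliet ∈ M: no assignment then satisfies all the clues, so juliet ∉ M.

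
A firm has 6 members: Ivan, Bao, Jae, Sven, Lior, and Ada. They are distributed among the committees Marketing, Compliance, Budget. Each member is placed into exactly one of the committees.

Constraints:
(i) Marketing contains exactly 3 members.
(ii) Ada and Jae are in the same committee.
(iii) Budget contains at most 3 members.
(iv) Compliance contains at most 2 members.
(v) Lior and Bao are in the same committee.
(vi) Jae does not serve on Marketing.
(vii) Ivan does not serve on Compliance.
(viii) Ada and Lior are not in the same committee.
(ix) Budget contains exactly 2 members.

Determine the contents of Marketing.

Marketing = {Bao, Ivan, Lior}

From (vi): Jae ∉ Marketing.
From (vii): Ivan ∉ Compliance.
(ii): Ada matches Jae: Ada ∉ Marketing.
Suppose Ivan ∉ Marketing: no assignment then satisfies all the clues, so Ivan ∈ Marketing.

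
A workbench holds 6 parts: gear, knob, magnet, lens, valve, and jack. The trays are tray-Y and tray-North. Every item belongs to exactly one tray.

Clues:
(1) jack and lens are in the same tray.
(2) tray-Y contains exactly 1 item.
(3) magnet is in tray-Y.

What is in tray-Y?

From (3): magnet ∈ tray-Y.
(2): tray-Y already has 1, so the rest are out.
Only one tray left: gear ∈ tray-North.
Only one tray left: knob ∈ tray-North.
Only one tray left: lens ∈ tray-North.
Only one tray left: valve ∈ tray-North.
Only one tray left: jack ∈ tray-North.

tray-Y = {magnet}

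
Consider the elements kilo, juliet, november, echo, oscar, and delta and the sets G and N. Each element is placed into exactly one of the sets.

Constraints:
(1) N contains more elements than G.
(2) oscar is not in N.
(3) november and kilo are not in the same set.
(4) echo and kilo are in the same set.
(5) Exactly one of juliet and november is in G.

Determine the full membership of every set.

G = {november, oscar}; N = {delta, echo, juliet, kilo}

From (2): oscar ∉ N.
Only one set left: oscar ∈ G.
Suppose kilo ∈ G: no assignment then satisfies all the clues, so kilo ∉ G.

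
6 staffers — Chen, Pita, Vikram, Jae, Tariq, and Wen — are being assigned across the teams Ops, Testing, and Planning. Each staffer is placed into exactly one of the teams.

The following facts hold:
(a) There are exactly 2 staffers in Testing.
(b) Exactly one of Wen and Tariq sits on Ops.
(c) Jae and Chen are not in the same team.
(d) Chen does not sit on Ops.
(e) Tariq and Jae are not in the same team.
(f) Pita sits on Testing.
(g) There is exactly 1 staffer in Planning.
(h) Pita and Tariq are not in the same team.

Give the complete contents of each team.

From (d): Chen ∉ Ops.
From (f): Pita ∈ Testing.
(h): Tariq ∉ Testing.
Suppose Chen ∉ Testing: no assignment then satisfies all the clues, so Chen ∈ Testing.

Ops = {Jae, Vikram, Wen}; Testing = {Chen, Pita}; Planning = {Tariq}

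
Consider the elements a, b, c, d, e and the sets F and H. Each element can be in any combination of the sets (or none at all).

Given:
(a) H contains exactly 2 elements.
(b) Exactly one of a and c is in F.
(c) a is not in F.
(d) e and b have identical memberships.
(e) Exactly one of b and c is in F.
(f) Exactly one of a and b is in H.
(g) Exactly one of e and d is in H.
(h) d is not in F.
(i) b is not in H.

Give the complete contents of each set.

F = {c}; H = {a, d}

From (c): a ∉ F.
From (h): d ∉ F.
From (i): b ∉ H.
(b) (exactly one): c ∈ F.
(d): e matches b: e ∉ H.
(e) (exactly one): b ∉ F.
(f) (exactly one): a ∈ H.
(g) (exactly one): d ∈ H.
(a): H already has 2, so the rest are out.
(d): e matches b: e ∉ F.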